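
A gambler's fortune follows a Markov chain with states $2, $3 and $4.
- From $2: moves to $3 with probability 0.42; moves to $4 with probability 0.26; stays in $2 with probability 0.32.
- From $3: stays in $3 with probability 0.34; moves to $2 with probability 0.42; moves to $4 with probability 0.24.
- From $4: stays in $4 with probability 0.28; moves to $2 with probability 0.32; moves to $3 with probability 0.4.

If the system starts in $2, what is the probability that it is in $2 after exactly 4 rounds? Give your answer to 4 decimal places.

0.3584

Propagate the distribution vector 4 rounds from $2.
After 0 rounds: (1.0000, 0.0000, 0.0000)
After 1 round: (0.3200, 0.4200, 0.2600)
After 2 rounds: (0.3620, 0.3812, 0.2568)
After 3 rounds: (0.3581, 0.3844, 0.2575)
After 4 rounds: (0.3584, 0.3841, 0.2575)
P(in $2 after 4 rounds) = 0.3584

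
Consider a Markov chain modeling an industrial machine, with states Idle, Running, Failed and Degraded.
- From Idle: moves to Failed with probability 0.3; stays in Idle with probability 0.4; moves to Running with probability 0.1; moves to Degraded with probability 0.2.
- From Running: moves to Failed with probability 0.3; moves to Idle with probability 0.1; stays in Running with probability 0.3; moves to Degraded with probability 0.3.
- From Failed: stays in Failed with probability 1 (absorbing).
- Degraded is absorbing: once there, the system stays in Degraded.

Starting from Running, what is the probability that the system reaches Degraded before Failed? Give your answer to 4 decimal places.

0.4878

Let h(s) be the probability of absorption at Degraded starting from transient state s. Then h(Degraded) = 1 and h(Failed) = 0. By first-step analysis:
h(Idle) = 0.4·h(Idle) + 0.1·h(Running) + 0.3·0 + 0.2·1
h(Running) = 0.1·h(Idle) + 0.3·h(Running) + 0.3·0 + 0.3·1
Solving: h(Idle) = 0.4146, h(Running) = 0.4878.
Starting from Running, the probability is 0.4878.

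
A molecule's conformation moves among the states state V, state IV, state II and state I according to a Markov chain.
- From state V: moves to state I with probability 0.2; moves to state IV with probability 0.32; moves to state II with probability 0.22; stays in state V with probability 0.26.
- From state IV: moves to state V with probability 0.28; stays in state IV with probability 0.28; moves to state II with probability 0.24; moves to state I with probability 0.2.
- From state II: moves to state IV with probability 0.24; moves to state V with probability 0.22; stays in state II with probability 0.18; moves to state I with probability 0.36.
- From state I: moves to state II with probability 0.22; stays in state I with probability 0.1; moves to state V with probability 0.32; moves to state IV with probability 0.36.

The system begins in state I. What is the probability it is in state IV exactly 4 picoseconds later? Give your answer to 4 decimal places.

0.2991

Propagate the distribution vector 4 picoseconds from state I.
After 0 picoseconds: (0.0000, 0.0000, 0.0000, 1.0000)
After 1 picosecond: (0.3200, 0.3600, 0.2200, 0.1000)
After 2 picoseconds: (0.2644, 0.2920, 0.2184, 0.2252)
After 3 picoseconds: (0.2706, 0.2999, 0.2171, 0.2124)
After 4 picoseconds: (0.2701, 0.2991, 0.2173, 0.2135)
P(in state IV after 4 picoseconds) = 0.2991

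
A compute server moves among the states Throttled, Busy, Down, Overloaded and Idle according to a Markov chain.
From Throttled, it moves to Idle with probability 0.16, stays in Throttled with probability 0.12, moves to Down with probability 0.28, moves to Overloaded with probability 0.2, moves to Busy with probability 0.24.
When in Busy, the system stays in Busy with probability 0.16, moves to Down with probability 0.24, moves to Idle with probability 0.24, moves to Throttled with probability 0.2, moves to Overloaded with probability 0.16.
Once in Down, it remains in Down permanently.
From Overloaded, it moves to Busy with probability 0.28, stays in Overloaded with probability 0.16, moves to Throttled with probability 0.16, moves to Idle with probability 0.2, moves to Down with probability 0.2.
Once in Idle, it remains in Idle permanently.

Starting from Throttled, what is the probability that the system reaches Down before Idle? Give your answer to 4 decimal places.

0.5798

Let h(s) be the probability of absorption at Down starting from transient state s. Then h(Down) = 1 and h(Idle) = 0. By first-step analysis:
h(Throttled) = 0.12·h(Throttled) + 0.24·h(Busy) + 0.28·1 + 0.2·h(Overloaded) + 0.16·0
h(Busy) = 0.2·h(Throttled) + 0.16·h(Busy) + 0.24·1 + 0.16·h(Overloaded) + 0.24·0
h(Overloaded) = 0.16·h(Throttled) + 0.28·h(Busy) + 0.2·1 + 0.16·h(Overloaded) + 0.2·0
Solving: h(Throttled) = 0.5798, h(Busy) = 0.5234, h(Overloaded) = 0.5230.
Starting from Throttled, the probability is 0.5798.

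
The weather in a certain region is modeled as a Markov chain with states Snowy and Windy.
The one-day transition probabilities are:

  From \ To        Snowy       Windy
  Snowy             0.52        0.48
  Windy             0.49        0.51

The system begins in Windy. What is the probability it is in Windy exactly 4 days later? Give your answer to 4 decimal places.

Propagate the distribution vector 4 days from Windy.
After 0 days: (0.0000, 1.0000)
After 1 day: (0.4900, 0.5100)
After 2 days: (0.5047, 0.4953)
After 3 days: (0.5051, 0.4949)
After 4 days: (0.5052, 0.4948)
P(in Windy after 4 days) = 0.4948

0.4948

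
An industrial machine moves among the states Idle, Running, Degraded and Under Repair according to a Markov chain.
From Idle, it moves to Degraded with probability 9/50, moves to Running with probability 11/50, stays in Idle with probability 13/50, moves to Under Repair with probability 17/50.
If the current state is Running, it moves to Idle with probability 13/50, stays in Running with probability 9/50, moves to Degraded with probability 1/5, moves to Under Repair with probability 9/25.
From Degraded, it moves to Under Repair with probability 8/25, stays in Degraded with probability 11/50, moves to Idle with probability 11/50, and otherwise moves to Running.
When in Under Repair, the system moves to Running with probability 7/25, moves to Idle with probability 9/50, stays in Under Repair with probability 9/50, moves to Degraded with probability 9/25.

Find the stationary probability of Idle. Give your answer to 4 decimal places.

Let the stationary distribution be π with π = πP and π_1 + π_2 + π_3 + π_4 = 1.
π_1 = 0.26·π_1 + 0.26·π_2 + 0.22·π_3 + 0.18·π_4
π_2 = 0.22·π_1 + 0.18·π_2 + 0.24·π_3 + 0.28·π_4
π_3 = 0.18·π_1 + 0.2·π_2 + 0.22·π_3 + 0.36·π_4
Solving with the normalization constraint gives π = (0.2267, 0.2332, 0.2473, 0.2929).
So the stationary probability of Idle is 0.2267.

0.2267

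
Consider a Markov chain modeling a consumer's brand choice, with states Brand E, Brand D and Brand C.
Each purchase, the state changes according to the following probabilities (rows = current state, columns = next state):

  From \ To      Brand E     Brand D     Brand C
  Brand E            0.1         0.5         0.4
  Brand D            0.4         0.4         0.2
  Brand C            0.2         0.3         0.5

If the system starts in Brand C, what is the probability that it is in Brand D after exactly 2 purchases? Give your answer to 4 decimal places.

0.3700

Sum over the intermediate state after 1 purchase:
P = P(Brand C→Brand E)·P(Brand E→Brand D) + P(Brand C→Brand D)·P(Brand D→Brand D) + P(Brand C→Brand C)·P(Brand C→Brand D)
  = 0.2×0.5 + 0.3×0.4 + 0.5×0.3
  = 0.1000 + 0.1200 + 0.1500 = 0.3700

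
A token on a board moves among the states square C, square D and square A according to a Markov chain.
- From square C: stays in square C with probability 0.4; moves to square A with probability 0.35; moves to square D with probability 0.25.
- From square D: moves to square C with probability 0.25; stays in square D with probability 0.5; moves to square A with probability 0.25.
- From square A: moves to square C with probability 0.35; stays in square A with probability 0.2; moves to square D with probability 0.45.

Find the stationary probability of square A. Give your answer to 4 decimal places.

0.2691

Let the stationary distribution be π with π = πP and π_1 + π_2 + π_3 = 1.
π_1 = 0.4·π_1 + 0.25·π_2 + 0.35·π_3
π_2 = 0.25·π_1 + 0.5·π_2 + 0.45·π_3
Solving with the normalization constraint gives π = (0.3258, 0.4051, 0.2691).
So the stationary probability of square A is 0.2691.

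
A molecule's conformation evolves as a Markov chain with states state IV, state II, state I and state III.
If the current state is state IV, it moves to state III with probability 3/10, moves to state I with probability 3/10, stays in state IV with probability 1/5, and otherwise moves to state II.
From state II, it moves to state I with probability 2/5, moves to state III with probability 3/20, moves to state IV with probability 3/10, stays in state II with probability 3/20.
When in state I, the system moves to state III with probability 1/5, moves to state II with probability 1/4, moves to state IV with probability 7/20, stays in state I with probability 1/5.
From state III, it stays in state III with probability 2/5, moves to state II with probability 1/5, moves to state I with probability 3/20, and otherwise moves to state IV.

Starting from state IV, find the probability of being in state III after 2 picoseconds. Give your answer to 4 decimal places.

Propagate the distribution vector 2 picoseconds from state IV.
After 0 picoseconds: (1.0000, 0.0000, 0.0000, 0.0000)
After 1 picosecond: (0.2000, 0.2000, 0.3000, 0.3000)
After 2 picoseconds: (0.2800, 0.2050, 0.2450, 0.2700)
P(in state III after 2 picoseconds) = 0.2700

0.2700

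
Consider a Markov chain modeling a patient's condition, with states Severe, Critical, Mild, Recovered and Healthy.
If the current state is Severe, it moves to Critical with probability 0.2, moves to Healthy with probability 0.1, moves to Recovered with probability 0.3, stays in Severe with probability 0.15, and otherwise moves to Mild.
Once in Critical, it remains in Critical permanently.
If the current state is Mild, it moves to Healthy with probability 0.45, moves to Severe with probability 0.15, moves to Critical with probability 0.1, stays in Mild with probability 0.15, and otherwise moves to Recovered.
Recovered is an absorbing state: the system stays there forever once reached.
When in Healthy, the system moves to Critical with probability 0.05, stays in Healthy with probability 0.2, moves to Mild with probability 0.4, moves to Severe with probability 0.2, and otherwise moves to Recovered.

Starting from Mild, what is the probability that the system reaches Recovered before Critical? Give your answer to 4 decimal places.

0.6341

Let h(s) be the probability of absorption at Recovered starting from transient state s. Then h(Recovered) = 1 and h(Critical) = 0. By first-step analysis:
h(Severe) = 0.15·h(Severe) + 0.2·0 + 0.25·h(Mild) + 0.3·1 + 0.1·h(Healthy)
h(Mild) = 0.15·h(Severe) + 0.1·0 + 0.15·h(Mild) + 0.15·1 + 0.45·h(Healthy)
h(Healthy) = 0.2·h(Severe) + 0.05·0 + 0.4·h(Mild) + 0.15·1 + 0.2·h(Healthy)
Solving: h(Severe) = 0.6170, h(Mild) = 0.6341, h(Healthy) = 0.6588.
Starting from Mild, the probability is 0.6341.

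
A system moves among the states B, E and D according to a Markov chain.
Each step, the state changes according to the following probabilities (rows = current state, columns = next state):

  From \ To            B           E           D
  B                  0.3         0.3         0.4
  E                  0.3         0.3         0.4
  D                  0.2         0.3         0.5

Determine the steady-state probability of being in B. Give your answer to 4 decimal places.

0.2556

Let the stationary distribution be π with π = πP and π_1 + π_2 + π_3 = 1.
π_1 = 0.3·π_1 + 0.3·π_2 + 0.2·π_3
π_2 = 0.3·π_1 + 0.3·π_2 + 0.3·π_3
Solving with the normalization constraint gives π = (0.2556, 0.3000, 0.4444).
So the stationary probability of B is 0.2556.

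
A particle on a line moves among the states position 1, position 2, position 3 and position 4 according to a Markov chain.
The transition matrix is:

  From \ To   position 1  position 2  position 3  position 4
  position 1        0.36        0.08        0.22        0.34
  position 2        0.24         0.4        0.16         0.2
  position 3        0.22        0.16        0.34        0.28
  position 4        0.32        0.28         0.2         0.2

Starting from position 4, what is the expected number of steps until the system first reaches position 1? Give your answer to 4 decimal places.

Let t(s) be the expected number of steps to first reach position 1 from state s, with t(position 1) = 0. Conditioning on the first step:
t(position 2) = 1 + 0.4·t(position 2) + 0.16·t(position 3) + 0.2·t(position 4)
t(position 3) = 1 + 0.16·t(position 2) + 0.34·t(position 3) + 0.28·t(position 4)
t(position 4) = 1 + 0.28·t(position 2) + 0.2·t(position 3) + 0.2·t(position 4)
Solving: t(position 2) = 3.9494, t(position 3) = 4.0152, t(position 4) = 3.6361.
Expected steps from position 4 to position 1: 3.6361.

3.6361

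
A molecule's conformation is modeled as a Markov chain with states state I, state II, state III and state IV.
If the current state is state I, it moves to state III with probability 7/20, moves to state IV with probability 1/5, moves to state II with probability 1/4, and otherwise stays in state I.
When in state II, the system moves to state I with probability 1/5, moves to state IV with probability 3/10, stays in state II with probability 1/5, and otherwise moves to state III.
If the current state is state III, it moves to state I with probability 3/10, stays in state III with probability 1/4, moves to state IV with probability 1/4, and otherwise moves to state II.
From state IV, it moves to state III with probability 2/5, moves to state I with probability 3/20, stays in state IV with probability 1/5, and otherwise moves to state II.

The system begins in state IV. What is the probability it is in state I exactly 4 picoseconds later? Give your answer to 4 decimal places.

Propagate the distribution vector 4 picoseconds from state IV.
After 0 picoseconds: (0.0000, 0.0000, 0.0000, 1.0000)
After 1 picosecond: (0.1500, 0.2500, 0.4000, 0.2000)
After 2 picoseconds: (0.2300, 0.2175, 0.3075, 0.2450)
After 3 picoseconds: (0.2185, 0.2238, 0.3206, 0.2371)
After 4 picoseconds: (0.2202, 0.2228, 0.3186, 0.2384)
P(in state I after 4 picoseconds) = 0.2202

0.2202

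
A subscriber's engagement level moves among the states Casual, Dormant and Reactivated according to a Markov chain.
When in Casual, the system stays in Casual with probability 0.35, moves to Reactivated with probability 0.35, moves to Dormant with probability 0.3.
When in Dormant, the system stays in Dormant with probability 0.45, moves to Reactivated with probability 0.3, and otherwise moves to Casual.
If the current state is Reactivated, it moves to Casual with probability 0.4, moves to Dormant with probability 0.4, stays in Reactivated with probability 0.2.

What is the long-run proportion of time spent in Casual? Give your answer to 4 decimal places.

Let the stationary distribution be π with π = πP and π_1 + π_2 + π_3 = 1.
π_1 = 0.35·π_1 + 0.25·π_2 + 0.4·π_3
π_2 = 0.3·π_1 + 0.45·π_2 + 0.4·π_3
Solving with the normalization constraint gives π = (0.3257, 0.3868, 0.2875).
So the stationary probability of Casual is 0.3257.

0.3257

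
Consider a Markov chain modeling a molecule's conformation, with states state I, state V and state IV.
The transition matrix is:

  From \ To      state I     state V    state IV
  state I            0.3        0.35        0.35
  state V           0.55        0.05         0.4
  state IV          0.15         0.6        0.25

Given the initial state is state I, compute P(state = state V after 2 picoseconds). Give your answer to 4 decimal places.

0.3325

Sum over the intermediate state after 1 picosecond:
P = P(state I→state I)·P(state I→state V) + P(state I→state V)·P(state V→state V) + P(state I→state IV)·P(state IV→state V)
  = 0.3×0.35 + 0.35×0.05 + 0.35×0.6
  = 0.1050 + 0.0175 + 0.2100 = 0.3325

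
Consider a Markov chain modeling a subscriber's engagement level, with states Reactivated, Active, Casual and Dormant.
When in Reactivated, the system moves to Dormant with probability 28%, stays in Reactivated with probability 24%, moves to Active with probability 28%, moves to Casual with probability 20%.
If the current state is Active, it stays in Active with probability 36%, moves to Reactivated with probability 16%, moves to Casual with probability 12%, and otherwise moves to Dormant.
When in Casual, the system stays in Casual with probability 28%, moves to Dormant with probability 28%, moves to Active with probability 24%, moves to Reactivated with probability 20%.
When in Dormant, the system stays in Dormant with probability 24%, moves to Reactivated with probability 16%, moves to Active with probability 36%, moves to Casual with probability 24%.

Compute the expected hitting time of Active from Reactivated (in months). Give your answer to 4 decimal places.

3.4203

Let t(s) be the expected number of months to first reach Active from state s, with t(Active) = 0. Conditioning on the first month:
t(Reactivated) = 1 + 0.24·t(Reactivated) + 0.2·t(Casual) + 0.28·t(Dormant)
t(Casual) = 1 + 0.2·t(Reactivated) + 0.28·t(Casual) + 0.28·t(Dormant)
t(Dormant) = 1 + 0.16·t(Reactivated) + 0.24·t(Casual) + 0.24·t(Dormant)
Solving: t(Reactivated) = 3.4203, t(Casual) = 3.5690, t(Dormant) = 3.1629.
Expected months from Reactivated to Active: 3.4203.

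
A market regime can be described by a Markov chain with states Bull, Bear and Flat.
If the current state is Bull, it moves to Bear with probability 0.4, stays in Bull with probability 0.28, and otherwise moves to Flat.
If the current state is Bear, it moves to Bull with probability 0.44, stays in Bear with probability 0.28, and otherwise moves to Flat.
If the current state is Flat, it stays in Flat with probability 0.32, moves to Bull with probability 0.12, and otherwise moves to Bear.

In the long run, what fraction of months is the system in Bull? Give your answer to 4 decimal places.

0.2955

Let the stationary distribution be π with π = πP and π_1 + π_2 + π_3 = 1.
π_1 = 0.28·π_1 + 0.44·π_2 + 0.12·π_3
π_2 = 0.4·π_1 + 0.28·π_2 + 0.56·π_3
Solving with the normalization constraint gives π = (0.2955, 0.4006, 0.3040).
So the stationary probability of Bull is 0.2955.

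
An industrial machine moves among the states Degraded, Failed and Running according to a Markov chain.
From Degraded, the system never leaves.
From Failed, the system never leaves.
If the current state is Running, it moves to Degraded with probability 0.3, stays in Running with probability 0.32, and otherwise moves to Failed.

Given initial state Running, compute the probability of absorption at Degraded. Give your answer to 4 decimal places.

0.4412

Let h(s) be the probability of absorption at Degraded starting from transient state s. Then h(Degraded) = 1 and h(Failed) = 0. By first-step analysis:
h(Running) = 0.3·1 + 0.38·0 + 0.32·h(Running)
Solving: h(Running) = 0.4412.
Starting from Running, the probability is 0.4412.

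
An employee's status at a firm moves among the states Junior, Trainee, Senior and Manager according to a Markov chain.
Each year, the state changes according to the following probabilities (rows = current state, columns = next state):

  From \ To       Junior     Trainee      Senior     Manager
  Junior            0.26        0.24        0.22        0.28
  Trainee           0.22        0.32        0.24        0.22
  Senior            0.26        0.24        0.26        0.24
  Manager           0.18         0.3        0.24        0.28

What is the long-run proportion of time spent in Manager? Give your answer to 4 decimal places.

Let the stationary distribution be π with π = πP and π_1 + π_2 + π_3 + π_4 = 1.
π_1 = 0.26·π_1 + 0.22·π_2 + 0.26·π_3 + 0.18·π_4
π_2 = 0.24·π_1 + 0.32·π_2 + 0.24·π_3 + 0.3·π_4
π_3 = 0.22·π_1 + 0.24·π_2 + 0.26·π_3 + 0.24·π_4
Solving with the normalization constraint gives π = (0.2286, 0.2774, 0.2402, 0.2537).
So the stationary probability of Manager is 0.2537.

0.2537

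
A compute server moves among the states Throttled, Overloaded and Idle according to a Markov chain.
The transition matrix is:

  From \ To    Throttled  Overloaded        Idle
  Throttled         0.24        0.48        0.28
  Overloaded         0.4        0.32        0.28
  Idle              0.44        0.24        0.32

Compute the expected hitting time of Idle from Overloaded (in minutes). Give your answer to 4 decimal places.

3.5714

Let t(s) be the expected number of minutes to first reach Idle from state s, with t(Idle) = 0. Conditioning on the first minute:
t(Throttled) = 1 + 0.24·t(Throttled) + 0.48·t(Overloaded)
t(Overloaded) = 1 + 0.4·t(Throttled) + 0.32·t(Overloaded)
Solving: t(Throttled) = 3.5714, t(Overloaded) = 3.5714.
Expected minutes from Overloaded to Idle: 3.5714.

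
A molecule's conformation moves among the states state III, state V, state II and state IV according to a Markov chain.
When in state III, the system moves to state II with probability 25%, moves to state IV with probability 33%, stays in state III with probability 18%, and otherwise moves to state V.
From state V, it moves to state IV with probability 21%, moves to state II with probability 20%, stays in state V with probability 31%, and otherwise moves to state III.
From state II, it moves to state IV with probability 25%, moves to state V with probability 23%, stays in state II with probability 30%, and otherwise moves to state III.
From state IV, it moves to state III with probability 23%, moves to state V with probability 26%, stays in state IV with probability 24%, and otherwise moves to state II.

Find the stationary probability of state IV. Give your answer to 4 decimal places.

0.2553

Let the stationary distribution be π with π = πP and π_1 + π_2 + π_3 + π_4 = 1.
π_1 = 0.18·π_1 + 0.28·π_2 + 0.22·π_3 + 0.23·π_4
π_2 = 0.24·π_1 + 0.31·π_2 + 0.23·π_3 + 0.26·π_4
π_3 = 0.25·π_1 + 0.2·π_2 + 0.3·π_3 + 0.27·π_4
Solving with the normalization constraint gives π = (0.2290, 0.2608, 0.2548, 0.2553).
So the stationary probability of state IV is 0.2553.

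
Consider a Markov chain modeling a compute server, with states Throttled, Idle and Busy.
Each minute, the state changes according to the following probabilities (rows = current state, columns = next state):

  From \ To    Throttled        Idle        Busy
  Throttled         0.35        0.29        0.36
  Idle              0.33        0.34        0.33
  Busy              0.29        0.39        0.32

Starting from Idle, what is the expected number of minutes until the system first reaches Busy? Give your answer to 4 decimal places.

Let t(s) be the expected number of minutes to first reach Busy from state s, with t(Busy) = 0. Conditioning on the first minute:
t(Throttled) = 1 + 0.35·t(Throttled) + 0.29·t(Idle)
t(Idle) = 1 + 0.33·t(Throttled) + 0.34·t(Idle)
Solving: t(Throttled) = 2.8503, t(Idle) = 2.9403.
Expected minutes from Idle to Busy: 2.9403.

2.9403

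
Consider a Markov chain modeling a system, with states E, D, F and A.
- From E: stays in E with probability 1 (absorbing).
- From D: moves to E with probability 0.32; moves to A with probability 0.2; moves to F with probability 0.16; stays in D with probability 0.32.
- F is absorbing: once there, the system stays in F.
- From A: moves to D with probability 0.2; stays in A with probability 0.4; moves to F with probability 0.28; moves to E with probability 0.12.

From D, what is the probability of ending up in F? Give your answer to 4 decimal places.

Let h(s) be the probability of absorption at F starting from transient state s. Then h(F) = 1 and h(E) = 0. By first-step analysis:
h(D) = 0.32·0 + 0.32·h(D) + 0.16·1 + 0.2·h(A)
h(A) = 0.12·0 + 0.2·h(D) + 0.28·1 + 0.4·h(A)
Solving: h(D) = 0.4130, h(A) = 0.6043.
Starting from D, the probability is 0.4130.

0.4130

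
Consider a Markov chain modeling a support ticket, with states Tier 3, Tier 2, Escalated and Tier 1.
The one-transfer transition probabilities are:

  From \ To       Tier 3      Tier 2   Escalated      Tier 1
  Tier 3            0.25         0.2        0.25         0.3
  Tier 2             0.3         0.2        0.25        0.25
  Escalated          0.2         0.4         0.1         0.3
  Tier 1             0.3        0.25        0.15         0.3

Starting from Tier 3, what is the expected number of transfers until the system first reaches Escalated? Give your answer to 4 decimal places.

4.5234

Let t(s) be the expected number of transfers to first reach Escalated from state s, with t(Escalated) = 0. Conditioning on the first transfer:
t(Tier 3) = 1 + 0.25·t(Tier 3) + 0.2·t(Tier 2) + 0.3·t(Tier 1)
t(Tier 2) = 1 + 0.3·t(Tier 3) + 0.2·t(Tier 2) + 0.25·t(Tier 1)
t(Tier 1) = 1 + 0.3·t(Tier 3) + 0.25·t(Tier 2) + 0.3·t(Tier 1)
Solving: t(Tier 3) = 4.5234, t(Tier 2) = 4.5008, t(Tier 1) = 4.9746.
Expected transfers from Tier 3 to Escalated: 4.5234.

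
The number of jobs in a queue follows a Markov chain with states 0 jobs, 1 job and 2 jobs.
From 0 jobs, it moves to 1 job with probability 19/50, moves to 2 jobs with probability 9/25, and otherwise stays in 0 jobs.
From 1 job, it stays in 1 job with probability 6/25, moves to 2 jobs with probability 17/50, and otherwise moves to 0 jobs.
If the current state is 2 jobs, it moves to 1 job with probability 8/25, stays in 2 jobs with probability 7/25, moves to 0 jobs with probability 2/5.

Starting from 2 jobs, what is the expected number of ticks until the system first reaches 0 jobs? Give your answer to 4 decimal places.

Let t(s) be the expected number of ticks to first reach 0 jobs from state s, with t(0 jobs) = 0. Conditioning on the first tick:
t(1 job) = 1 + 0.24·t(1 job) + 0.34·t(2 jobs)
t(2 jobs) = 1 + 0.32·t(1 job) + 0.28·t(2 jobs)
Solving: t(1 job) = 2.4179, t(2 jobs) = 2.4635.
Expected ticks from 2 jobs to 0 jobs: 2.4635.

2.4635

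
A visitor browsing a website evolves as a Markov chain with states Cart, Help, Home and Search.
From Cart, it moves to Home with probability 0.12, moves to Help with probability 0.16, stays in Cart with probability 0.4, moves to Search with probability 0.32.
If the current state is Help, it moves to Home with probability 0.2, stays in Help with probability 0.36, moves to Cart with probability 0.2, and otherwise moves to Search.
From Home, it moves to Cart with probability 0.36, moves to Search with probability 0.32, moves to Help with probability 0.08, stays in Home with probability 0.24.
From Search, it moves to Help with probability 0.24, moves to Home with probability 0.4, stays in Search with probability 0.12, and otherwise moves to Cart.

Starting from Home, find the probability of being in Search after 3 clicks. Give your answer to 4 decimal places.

Propagate the distribution vector 3 clicks from Home.
After 0 clicks: (0.0000, 0.0000, 1.0000, 0.0000)
After 1 click: (0.3600, 0.0800, 0.2400, 0.3200)
After 2 clicks: (0.3232, 0.1824, 0.2448, 0.2496)
After 3 clicks: (0.3138, 0.1969, 0.2339, 0.2555)
P(in Search after 3 clicks) = 0.2555

0.2555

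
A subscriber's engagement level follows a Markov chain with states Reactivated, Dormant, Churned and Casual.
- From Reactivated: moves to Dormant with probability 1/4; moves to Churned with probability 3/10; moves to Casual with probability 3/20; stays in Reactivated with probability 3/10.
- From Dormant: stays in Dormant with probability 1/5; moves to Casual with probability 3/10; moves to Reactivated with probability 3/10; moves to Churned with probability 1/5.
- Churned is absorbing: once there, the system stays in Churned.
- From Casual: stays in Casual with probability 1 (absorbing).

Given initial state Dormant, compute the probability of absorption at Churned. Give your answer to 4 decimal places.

0.4742

Let h(s) be the probability of absorption at Churned starting from transient state s. Then h(Churned) = 1 and h(Casual) = 0. By first-step analysis:
h(Reactivated) = 0.3·h(Reactivated) + 0.25·h(Dormant) + 0.3·1 + 0.15·0
h(Dormant) = 0.3·h(Reactivated) + 0.2·h(Dormant) + 0.2·1 + 0.3·0
Solving: h(Reactivated) = 0.5979, h(Dormant) = 0.4742.
Starting from Dormant, the probability is 0.4742.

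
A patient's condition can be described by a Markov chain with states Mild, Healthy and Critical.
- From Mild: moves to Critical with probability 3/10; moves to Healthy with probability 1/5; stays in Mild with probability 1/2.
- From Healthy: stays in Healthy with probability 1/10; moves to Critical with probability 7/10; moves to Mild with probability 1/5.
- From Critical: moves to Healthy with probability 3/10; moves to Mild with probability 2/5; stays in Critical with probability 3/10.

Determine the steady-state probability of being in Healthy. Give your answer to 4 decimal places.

Let the stationary distribution be π with π = πP and π_1 + π_2 + π_3 = 1.
π_1 = 0.5·π_1 + 0.2·π_2 + 0.4·π_3
π_2 = 0.2·π_1 + 0.1·π_2 + 0.3·π_3
Solving with the normalization constraint gives π = (0.3962, 0.2170, 0.3868).
So the stationary probability of Healthy is 0.2170.

0.2170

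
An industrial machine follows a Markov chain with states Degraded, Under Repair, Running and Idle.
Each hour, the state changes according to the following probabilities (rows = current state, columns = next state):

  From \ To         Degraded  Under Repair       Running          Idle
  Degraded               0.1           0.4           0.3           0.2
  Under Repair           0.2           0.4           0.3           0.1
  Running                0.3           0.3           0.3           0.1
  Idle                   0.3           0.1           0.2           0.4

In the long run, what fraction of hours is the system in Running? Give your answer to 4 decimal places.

Let the stationary distribution be π with π = πP and π_1 + π_2 + π_3 + π_4 = 1.
π_1 = 0.1·π_1 + 0.2·π_2 + 0.3·π_3 + 0.3·π_4
π_2 = 0.4·π_1 + 0.4·π_2 + 0.3·π_3 + 0.1·π_4
π_3 = 0.3·π_1 + 0.3·π_2 + 0.3·π_3 + 0.2·π_4
Solving with the normalization constraint gives π = (0.2234, 0.3193, 0.2825, 0.1748).
So the stationary probability of Running is 0.2825.

0.2825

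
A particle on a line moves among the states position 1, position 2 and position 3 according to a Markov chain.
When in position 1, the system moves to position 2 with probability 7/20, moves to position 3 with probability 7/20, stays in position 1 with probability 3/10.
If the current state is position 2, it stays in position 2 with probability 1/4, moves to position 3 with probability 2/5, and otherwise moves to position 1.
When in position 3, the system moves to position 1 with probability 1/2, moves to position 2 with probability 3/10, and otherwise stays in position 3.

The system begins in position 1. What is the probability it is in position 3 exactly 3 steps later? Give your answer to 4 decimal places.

0.3176

Propagate the distribution vector 3 steps from position 1.
After 0 steps: (1.0000, 0.0000, 0.0000)
After 1 step: (0.3000, 0.3500, 0.3500)
After 2 steps: (0.3875, 0.2975, 0.3150)
After 3 steps: (0.3779, 0.3045, 0.3176)
P(in position 3 after 3 steps) = 0.3176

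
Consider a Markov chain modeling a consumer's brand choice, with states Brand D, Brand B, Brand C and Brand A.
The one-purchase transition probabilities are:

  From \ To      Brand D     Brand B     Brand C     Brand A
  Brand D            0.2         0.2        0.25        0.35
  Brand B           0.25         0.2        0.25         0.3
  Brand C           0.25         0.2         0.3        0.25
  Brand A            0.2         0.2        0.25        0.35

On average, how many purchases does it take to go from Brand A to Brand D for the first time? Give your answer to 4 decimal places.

Let t(s) be the expected number of purchases to first reach Brand D from state s, with t(Brand D) = 0. Conditioning on the first purchase:
t(Brand B) = 1 + 0.2·t(Brand B) + 0.25·t(Brand C) + 0.3·t(Brand A)
t(Brand C) = 1 + 0.2·t(Brand B) + 0.3·t(Brand C) + 0.25·t(Brand A)
t(Brand A) = 1 + 0.2·t(Brand B) + 0.25·t(Brand C) + 0.35·t(Brand A)
Solving: t(Brand B) = 4.2571, t(Brand C) = 4.2453, t(Brand A) = 4.4811.
Expected purchases from Brand A to Brand D: 4.4811.

4.4811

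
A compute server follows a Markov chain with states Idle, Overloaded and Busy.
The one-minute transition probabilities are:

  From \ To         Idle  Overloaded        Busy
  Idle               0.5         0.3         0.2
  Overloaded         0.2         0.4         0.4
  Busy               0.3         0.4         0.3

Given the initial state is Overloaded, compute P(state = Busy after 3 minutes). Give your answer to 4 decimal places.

Propagate the distribution vector 3 minutes from Overloaded.
After 0 minutes: (0.0000, 1.0000, 0.0000)
After 1 minute: (0.2000, 0.4000, 0.4000)
After 2 minutes: (0.3000, 0.3800, 0.3200)
After 3 minutes: (0.3220, 0.3700, 0.3080)
P(in Busy after 3 minutes) = 0.3080

0.3080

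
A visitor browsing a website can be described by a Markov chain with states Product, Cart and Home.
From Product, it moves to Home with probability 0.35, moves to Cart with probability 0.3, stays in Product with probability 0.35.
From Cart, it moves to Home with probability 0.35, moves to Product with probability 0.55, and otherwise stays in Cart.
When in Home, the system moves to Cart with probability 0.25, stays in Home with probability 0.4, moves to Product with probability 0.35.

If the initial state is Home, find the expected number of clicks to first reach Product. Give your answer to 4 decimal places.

2.5414

Let t(s) be the expected number of clicks to first reach Product from state s, with t(Product) = 0. Conditioning on the first click:
t(Cart) = 1 + 0.1·t(Cart) + 0.35·t(Home)
t(Home) = 1 + 0.25·t(Cart) + 0.4·t(Home)
Solving: t(Cart) = 2.0994, t(Home) = 2.5414.
Expected clicks from Home to Product: 2.5414.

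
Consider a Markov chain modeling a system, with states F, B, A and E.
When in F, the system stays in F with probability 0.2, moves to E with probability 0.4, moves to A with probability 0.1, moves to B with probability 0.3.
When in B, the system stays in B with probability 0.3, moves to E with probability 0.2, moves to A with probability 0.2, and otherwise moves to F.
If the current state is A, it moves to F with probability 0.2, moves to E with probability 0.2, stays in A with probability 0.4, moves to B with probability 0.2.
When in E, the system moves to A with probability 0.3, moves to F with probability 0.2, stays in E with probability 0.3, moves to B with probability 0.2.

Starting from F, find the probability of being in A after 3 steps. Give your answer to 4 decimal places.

0.2530

Propagate the distribution vector 3 steps from F.
After 0 steps: (1.0000, 0.0000, 0.0000, 0.0000)
After 1 step: (0.2000, 0.3000, 0.1000, 0.4000)
After 2 steps: (0.2300, 0.2500, 0.2400, 0.2800)
After 3 steps: (0.2250, 0.2480, 0.2530, 0.2740)
P(in A after 3 steps) = 0.2530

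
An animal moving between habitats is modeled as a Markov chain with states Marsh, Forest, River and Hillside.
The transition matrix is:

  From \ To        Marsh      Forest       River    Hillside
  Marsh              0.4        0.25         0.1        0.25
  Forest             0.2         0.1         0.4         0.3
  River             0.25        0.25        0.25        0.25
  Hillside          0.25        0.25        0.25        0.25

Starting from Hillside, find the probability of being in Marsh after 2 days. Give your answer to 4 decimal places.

0.2750

Propagate the distribution vector 2 days from Hillside.
After 0 days: (0.0000, 0.0000, 0.0000, 1.0000)
After 1 day: (0.2500, 0.2500, 0.2500, 0.2500)
After 2 days: (0.2750, 0.2125, 0.2500, 0.2625)
P(in Marsh after 2 days) = 0.2750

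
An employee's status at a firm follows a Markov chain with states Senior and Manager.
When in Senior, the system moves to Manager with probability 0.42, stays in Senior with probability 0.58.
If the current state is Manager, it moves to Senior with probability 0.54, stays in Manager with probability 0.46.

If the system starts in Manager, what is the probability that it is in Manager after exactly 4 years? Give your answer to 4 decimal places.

0.4375

Propagate the distribution vector 4 years from Manager.
After 0 years: (0.0000, 1.0000)
After 1 year: (0.5400, 0.4600)
After 2 years: (0.5616, 0.4384)
After 3 years: (0.5625, 0.4375)
After 4 years: (0.5625, 0.4375)
P(in Manager after 4 years) = 0.4375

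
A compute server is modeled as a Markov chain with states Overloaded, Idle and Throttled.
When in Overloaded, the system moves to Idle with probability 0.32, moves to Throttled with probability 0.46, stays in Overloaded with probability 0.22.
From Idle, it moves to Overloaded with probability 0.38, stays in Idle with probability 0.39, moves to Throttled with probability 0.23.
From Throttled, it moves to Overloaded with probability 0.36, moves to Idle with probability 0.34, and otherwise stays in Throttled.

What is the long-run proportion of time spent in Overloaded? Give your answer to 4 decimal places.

Let the stationary distribution be π with π = πP and π_1 + π_2 + π_3 = 1.
π_1 = 0.22·π_1 + 0.38·π_2 + 0.36·π_3
π_2 = 0.32·π_1 + 0.39·π_2 + 0.34·π_3
Solving with the normalization constraint gives π = (0.3219, 0.3511, 0.3269).
So the stationary probability of Overloaded is 0.3219.

0.3219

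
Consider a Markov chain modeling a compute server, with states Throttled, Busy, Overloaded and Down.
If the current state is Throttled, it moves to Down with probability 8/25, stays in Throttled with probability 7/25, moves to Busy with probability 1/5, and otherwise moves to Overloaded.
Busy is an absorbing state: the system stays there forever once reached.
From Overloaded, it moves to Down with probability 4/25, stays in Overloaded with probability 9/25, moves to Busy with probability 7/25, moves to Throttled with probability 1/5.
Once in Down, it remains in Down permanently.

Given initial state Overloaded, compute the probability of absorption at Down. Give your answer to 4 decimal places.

Let h(s) be the probability of absorption at Down starting from transient state s. Then h(Down) = 1 and h(Busy) = 0. By first-step analysis:
h(Throttled) = 0.28·h(Throttled) + 0.2·0 + 0.2·h(Overloaded) + 0.32·1
h(Overloaded) = 0.2·h(Throttled) + 0.28·0 + 0.36·h(Overloaded) + 0.16·1
Solving: h(Throttled) = 0.5627, h(Overloaded) = 0.4259.
Starting from Overloaded, the probability is 0.4259.

0.4259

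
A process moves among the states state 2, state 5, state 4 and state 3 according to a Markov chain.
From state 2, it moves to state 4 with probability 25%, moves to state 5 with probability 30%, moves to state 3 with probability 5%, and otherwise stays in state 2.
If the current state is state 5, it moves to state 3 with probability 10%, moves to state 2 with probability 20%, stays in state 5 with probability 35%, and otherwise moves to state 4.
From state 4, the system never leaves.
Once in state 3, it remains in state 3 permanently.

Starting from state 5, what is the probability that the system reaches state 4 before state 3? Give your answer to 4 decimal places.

0.7879

Let h(s) be the probability of absorption at state 4 starting from transient state s. Then h(state 4) = 1 and h(state 3) = 0. By first-step analysis:
h(state 2) = 0.4·h(state 2) + 0.3·h(state 5) + 0.25·1 + 0.05·0
h(state 5) = 0.2·h(state 2) + 0.35·h(state 5) + 0.35·1 + 0.1·0
Solving: h(state 2) = 0.8106, h(state 5) = 0.7879.
Starting from state 5, the probability is 0.7879.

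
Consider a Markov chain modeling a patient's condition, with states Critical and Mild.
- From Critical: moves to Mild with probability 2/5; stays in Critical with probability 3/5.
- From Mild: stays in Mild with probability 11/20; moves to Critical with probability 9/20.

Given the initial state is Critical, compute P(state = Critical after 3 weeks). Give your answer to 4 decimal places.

0.5310

Propagate the distribution vector 3 weeks from Critical.
After 0 weeks: (1.0000, 0.0000)
After 1 week: (0.6000, 0.4000)
After 2 weeks: (0.5400, 0.4600)
After 3 weeks: (0.5310, 0.4690)
P(in Critical after 3 weeks) = 0.5310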